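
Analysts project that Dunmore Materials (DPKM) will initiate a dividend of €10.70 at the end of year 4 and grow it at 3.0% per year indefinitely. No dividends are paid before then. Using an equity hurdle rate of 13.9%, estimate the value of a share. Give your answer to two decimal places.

Deferred-dividend DDM. At t=3 the remaining stream is a growing perpetuity with first payment D_4 = 10.70.
V_3 = D_4/(r−g) = 10.70/(0.139−0.03) = 98.1651
P₀ = V_3/(1+r)^3 = 98.1651/(1+0.139)^3 = 66.4333

€66.43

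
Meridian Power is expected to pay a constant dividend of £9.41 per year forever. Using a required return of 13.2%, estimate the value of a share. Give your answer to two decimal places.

Zero-growth DDM (perpetuity): P₀ = D/r = 9.41 / 0.132 = 71.2879

£71.29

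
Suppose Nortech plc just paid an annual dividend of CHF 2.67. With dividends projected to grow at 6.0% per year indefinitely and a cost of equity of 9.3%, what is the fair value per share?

Gordon growth model: P₀ = D₁/(r − g). D₁ = 2.67 × (1 + 0.06) = 2.8302.
P₀ = 2.8302 / (0.093 − 0.06) = 2.8302 / 0.033 = 85.7636

CHF 85.76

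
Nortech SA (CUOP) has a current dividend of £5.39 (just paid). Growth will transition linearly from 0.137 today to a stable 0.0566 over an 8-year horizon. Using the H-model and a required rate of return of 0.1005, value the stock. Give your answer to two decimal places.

£169.21

H-model: P₀ = D₀[(1+g_L) + H(g_S−g_L)]/(r−g_L), with H = 8/2 = 4.
P₀ = 5.39 × [(1+0.0566) + 4×(0.137−0.0566)] / (0.1005−0.0566)
   = 5.39 × 1.3782 / 0.0439 = 169.2141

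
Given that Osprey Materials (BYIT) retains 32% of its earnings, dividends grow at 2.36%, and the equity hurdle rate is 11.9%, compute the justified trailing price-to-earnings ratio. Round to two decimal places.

Payout ratio b = 1 − 0.32 = 0.68.
Justified trailing P/E = b(1+g)/(r−g) = 0.68×(1+0.0236)/(0.119−0.0236) = 7.2961

7.30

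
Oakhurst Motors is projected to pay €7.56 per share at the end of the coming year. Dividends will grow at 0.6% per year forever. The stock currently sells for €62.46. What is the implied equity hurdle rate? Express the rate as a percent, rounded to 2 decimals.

Rearranging the constant-growth DDM: r = D₁/P₀ + g.
r = 7.5600 / 62.46 + 0.006 = 0.12104 + 0.006 = 0.12704

12.70%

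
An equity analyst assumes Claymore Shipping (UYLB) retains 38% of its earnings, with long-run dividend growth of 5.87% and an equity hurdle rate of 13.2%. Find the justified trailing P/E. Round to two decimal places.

8.95

Payout ratio b = 1 − 0.38 = 0.62.
Justified trailing P/E = b(1+g)/(r−g) = 0.62×(1+0.0587)/(0.132−0.0587) = 8.9549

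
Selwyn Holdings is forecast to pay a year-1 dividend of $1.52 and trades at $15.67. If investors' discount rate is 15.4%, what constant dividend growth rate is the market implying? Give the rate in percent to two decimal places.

From P₀ = D₁/(r − g), the implied growth is g = r − D₁/P₀.
g = 0.154 − 1.52/15.67 = 0.154 − 0.09700 = 0.05700

5.70%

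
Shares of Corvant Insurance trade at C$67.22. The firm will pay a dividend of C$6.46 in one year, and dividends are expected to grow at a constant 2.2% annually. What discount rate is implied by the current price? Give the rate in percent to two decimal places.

11.81%

Rearranging the constant-growth DDM: r = D₁/P₀ + g.
r = 6.4600 / 67.22 + 0.022 = 0.09610 + 0.022 = 0.11810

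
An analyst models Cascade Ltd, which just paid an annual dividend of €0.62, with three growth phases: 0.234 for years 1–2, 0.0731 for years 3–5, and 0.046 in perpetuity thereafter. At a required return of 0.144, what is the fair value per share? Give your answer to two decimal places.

Three-stage DDM. Project D₁…D_5; terminal Gordon value at t=5 with g = 0.046; discount at r = 0.144.
D_1 = 0.7651
D_2 = 0.9441
D_3 = 1.0131
D_4 = 1.0872
D_5 = 1.1667
TV_5 = 1.2203/(0.144−0.046) = 12.4523
P₀ = Σ Dₜ/(1+r)ᵗ + TV_5/(1+r)^5 = 9.6520

€9.65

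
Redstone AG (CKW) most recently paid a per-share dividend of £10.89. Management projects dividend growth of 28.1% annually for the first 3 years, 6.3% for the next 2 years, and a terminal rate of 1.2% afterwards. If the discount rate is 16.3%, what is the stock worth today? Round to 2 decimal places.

£146.70

Three-stage DDM. Project D₁…D_5; terminal Gordon value at t=5 with g = 0.012; discount at r = 0.163.
D_1 = 13.9501
D_2 = 17.8701
D_3 = 22.8916
D_4 = 24.3337
D_5 = 25.8667
TV_5 = 26.1771/(0.163−0.012) = 173.3586
P₀ = Σ Dₜ/(1+r)ᵗ + TV_5/(1+r)^5 = 146.6972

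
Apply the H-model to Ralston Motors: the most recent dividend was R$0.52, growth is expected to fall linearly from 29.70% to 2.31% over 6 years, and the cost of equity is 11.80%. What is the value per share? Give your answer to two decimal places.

H-model: P₀ = D₀[(1+g_L) + H(g_S−g_L)]/(r−g_L), with H = 6/2 = 3.
P₀ = 0.52 × [(1+0.0231) + 3×(0.297−0.0231)] / (0.118−0.0231)
   = 0.52 × 1.8448 / 0.0949 = 10.1085

R$10.11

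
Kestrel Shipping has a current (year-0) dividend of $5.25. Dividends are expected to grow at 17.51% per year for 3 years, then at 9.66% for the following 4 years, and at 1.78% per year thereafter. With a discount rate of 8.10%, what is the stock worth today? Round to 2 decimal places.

$161.63

Three-stage DDM. Project D₁…D_7; terminal Gordon value at t=7 with g = 0.0178; discount at r = 0.081.
D_1 = 6.1693
D_2 = 7.2495
D_3 = 8.5189
D_4 = 9.3418
D_5 = 10.2443
D_6 = 11.2338
D_7 = 12.3190
TV_7 = 12.5383/(0.081−0.0178) = 198.3911
P₀ = Σ Dₜ/(1+r)ᵗ + TV_7/(1+r)^7 = 161.6291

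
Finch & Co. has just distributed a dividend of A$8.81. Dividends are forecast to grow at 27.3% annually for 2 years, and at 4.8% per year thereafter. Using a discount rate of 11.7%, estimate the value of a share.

A$195.28

Two-stage DDM. Project D₁…D_2 at 0.273, terminal growth 0.048, discount at r = 0.117.
D_1 = 11.2151
D_2 = 14.2769
Terminal value at t=2: TV = D_3/(r−g) = 14.9621/(0.117−0.048) = 216.8428
P₀ = 11.2151/(1+0.117)^1 + 14.2769/(1+0.117)^2 + 216.8428/(1+0.117)^2 = 195.2786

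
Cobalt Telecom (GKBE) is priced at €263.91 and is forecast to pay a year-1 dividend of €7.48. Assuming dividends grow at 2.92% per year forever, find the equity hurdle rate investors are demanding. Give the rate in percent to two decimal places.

5.75%

Rearranging the constant-growth DDM: r = D₁/P₀ + g.
r = 7.4800 / 263.91 + 0.0292 = 0.02834 + 0.0292 = 0.05754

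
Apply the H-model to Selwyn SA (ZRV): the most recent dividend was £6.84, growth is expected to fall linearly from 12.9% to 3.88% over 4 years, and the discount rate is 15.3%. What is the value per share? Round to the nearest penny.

H-model: P₀ = D₀[(1+g_L) + H(g_S−g_L)]/(r−g_L), with H = 4/2 = 2.
P₀ = 6.84 × [(1+0.0388) + 2×(0.129−0.0388)] / (0.153−0.0388)
   = 6.84 × 1.2192 / 0.1142 = 73.0239

£73.02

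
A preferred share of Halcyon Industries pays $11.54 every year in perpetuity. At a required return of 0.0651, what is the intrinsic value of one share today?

Zero-growth DDM (perpetuity): P₀ = D/r = 11.54 / 0.0651 = 177.2657

$177.27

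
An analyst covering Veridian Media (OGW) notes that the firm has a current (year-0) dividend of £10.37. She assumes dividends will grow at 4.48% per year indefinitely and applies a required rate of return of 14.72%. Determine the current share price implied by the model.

Gordon growth model: P₀ = D₁/(r − g). D₁ = 10.37 × (1 + 0.0448) = 10.8346.
P₀ = 10.8346 / (0.1472 − 0.0448) = 10.8346 / 0.1024 = 105.8064

£105.81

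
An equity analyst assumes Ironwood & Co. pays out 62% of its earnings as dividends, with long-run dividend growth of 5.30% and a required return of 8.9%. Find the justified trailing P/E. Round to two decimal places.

Justified trailing P/E = b(1+g)/(r−g) = 0.62×(1+0.053)/(0.089−0.053) = 18.1350

18.13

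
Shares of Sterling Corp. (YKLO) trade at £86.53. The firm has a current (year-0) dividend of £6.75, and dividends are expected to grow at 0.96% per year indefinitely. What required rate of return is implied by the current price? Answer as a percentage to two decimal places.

Rearranging the constant-growth DDM: r = D₁/P₀ + g.
D₁ = 6.75 × (1 + 0.0096) = 6.8148.
r = 6.8148 / 86.53 + 0.0096 = 0.07876 + 0.0096 = 0.08836

8.84%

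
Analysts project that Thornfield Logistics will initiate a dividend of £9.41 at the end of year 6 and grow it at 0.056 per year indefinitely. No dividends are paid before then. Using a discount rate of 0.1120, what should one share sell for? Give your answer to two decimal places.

£98.83

Deferred-dividend DDM. At t=5 the remaining stream is a growing perpetuity with first payment D_6 = 9.41.
V_5 = D_6/(r−g) = 9.41/(0.112−0.056) = 168.0357
P₀ = V_5/(1+r)^5 = 168.0357/(1+0.112)^5 = 98.8275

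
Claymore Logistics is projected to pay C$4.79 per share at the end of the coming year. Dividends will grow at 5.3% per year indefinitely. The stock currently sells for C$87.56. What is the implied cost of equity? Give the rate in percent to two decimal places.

10.77%

Rearranging the constant-growth DDM: r = D₁/P₀ + g.
r = 4.7900 / 87.56 + 0.053 = 0.05471 + 0.053 = 0.10771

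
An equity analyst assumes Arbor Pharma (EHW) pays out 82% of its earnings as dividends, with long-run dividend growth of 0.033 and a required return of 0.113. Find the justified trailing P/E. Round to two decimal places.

10.59

Justified trailing P/E = b(1+g)/(r−g) = 0.82×(1+0.033)/(0.113−0.033) = 10.5882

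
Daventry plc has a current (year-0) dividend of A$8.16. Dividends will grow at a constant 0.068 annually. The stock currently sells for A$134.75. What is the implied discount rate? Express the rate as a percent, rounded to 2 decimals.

Rearranging the constant-growth DDM: r = D₁/P₀ + g.
D₁ = 8.16 × (1 + 0.068) = 8.7149.
r = 8.7149 / 134.75 + 0.068 = 0.06467 + 0.068 = 0.13267

13.27%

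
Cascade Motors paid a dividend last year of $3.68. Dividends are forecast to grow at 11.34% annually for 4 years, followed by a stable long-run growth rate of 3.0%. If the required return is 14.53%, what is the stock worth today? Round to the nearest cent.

$43.09

Two-stage DDM. Project D₁…D_4 at 0.1134, terminal growth 0.03, discount at r = 0.1453.
D_1 = 4.0973
D_2 = 4.5619
D_3 = 5.0793
D_4 = 5.6553
Terminal value at t=4: TV = D_5/(r−g) = 5.8249/(0.1453−0.03) = 50.5197
P₀ = 4.0973/(1+0.1453)^1 + 4.5619/(1+0.1453)^2 + 5.0793/(1+0.1453)^3 + 5.6553/(1+0.1453)^4 + 50.5197/(1+0.1453)^4 = 43.0850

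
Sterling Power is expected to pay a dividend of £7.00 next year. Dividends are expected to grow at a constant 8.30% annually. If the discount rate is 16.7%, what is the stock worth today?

£83.33

Gordon growth model: P₀ = D₁/(r − g), with D₁ = 7.00 given directly.
P₀ = 7.0000 / (0.167 − 0.083) = 7.0000 / 0.084 = 83.3333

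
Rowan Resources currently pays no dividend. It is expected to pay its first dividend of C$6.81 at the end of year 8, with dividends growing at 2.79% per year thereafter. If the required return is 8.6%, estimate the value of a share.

C$65.79

Deferred-dividend DDM. At t=7 the remaining stream is a growing perpetuity with first payment D_8 = 6.81.
V_7 = D_8/(r−g) = 6.81/(0.086−0.0279) = 117.2117
P₀ = V_7/(1+r)^7 = 117.2117/(1+0.086)^7 = 65.7904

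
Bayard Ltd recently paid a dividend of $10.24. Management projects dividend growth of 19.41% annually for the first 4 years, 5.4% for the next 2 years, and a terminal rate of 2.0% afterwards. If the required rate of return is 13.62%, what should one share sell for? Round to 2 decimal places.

Three-stage DDM. Project D₁…D_6; terminal Gordon value at t=6 with g = 0.02; discount at r = 0.1362.
D_1 = 12.2276
D_2 = 14.6010
D_3 = 17.4350
D_4 = 20.8191
D_5 = 21.9434
D_6 = 23.1283
TV_6 = 23.5909/(0.1362−0.02) = 203.0196
P₀ = Σ Dₜ/(1+r)ᵗ + TV_6/(1+r)^6 = 163.1544

$163.15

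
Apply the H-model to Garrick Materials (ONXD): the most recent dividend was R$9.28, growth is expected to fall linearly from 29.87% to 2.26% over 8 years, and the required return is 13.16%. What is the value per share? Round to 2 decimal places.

H-model: P₀ = D₀[(1+g_L) + H(g_S−g_L)]/(r−g_L), with H = 8/2 = 4.
P₀ = 9.28 × [(1+0.0226) + 4×(0.2987−0.0226)] / (0.1316−0.0226)
   = 9.28 × 2.1270 / 0.109 = 181.0877

R$181.09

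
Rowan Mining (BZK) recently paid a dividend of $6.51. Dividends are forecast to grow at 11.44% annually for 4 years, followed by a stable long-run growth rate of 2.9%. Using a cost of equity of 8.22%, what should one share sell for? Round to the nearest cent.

$169.62

Two-stage DDM. Project D₁…D_4 at 0.1144, terminal growth 0.029, discount at r = 0.0822.
D_1 = 7.2547
D_2 = 8.0847
D_3 = 9.0096
D_4 = 10.0403
Terminal value at t=4: TV = D_5/(r−g) = 10.3314/(0.0822−0.029) = 194.2000
P₀ = 7.2547/(1+0.0822)^1 + 8.0847/(1+0.0822)^2 + 9.0096/(1+0.0822)^3 + 10.0403/(1+0.0822)^4 + 194.2000/(1+0.0822)^4 = 169.6211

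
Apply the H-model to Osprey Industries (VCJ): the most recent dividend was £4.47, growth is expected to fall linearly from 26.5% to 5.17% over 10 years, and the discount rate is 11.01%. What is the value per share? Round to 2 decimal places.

H-model: P₀ = D₀[(1+g_L) + H(g_S−g_L)]/(r−g_L), with H = 10/2 = 5.
P₀ = 4.47 × [(1+0.0517) + 5×(0.265−0.0517)] / (0.1101−0.0517)
   = 4.47 × 2.1182 / 0.0584 = 162.1293

£162.13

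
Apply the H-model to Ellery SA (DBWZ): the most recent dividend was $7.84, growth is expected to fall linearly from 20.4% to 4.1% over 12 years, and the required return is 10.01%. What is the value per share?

$267.83

H-model: P₀ = D₀[(1+g_L) + H(g_S−g_L)]/(r−g_L), with H = 12/2 = 6.
P₀ = 7.84 × [(1+0.041) + 6×(0.204−0.041)] / (0.1001−0.041)
   = 7.84 × 2.0190 / 0.0591 = 267.8335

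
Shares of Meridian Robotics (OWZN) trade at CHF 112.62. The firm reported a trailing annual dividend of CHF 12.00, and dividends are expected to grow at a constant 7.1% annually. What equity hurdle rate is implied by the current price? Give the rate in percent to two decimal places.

18.51%

Rearranging the constant-growth DDM: r = D₁/P₀ + g.
D₁ = 12.00 × (1 + 0.071) = 12.8520.
r = 12.8520 / 112.62 + 0.071 = 0.11412 + 0.071 = 0.18512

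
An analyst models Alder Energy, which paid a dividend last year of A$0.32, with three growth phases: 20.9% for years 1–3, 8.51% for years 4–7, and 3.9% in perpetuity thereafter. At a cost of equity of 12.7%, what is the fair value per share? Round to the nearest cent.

Three-stage DDM. Project D₁…D_7; terminal Gordon value at t=7 with g = 0.039; discount at r = 0.127.
D_1 = 0.3869
D_2 = 0.4677
D_3 = 0.5655
D_4 = 0.6136
D_5 = 0.6658
D_6 = 0.7225
D_7 = 0.7840
TV_7 = 0.8146/(0.127−0.039) = 9.2564
P₀ = Σ Dₜ/(1+r)ᵗ + TV_7/(1+r)^7 = 6.5537

A$6.55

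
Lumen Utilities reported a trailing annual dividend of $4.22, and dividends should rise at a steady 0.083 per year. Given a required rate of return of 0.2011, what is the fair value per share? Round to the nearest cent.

Gordon growth model: P₀ = D₁/(r − g). D₁ = 4.22 × (1 + 0.083) = 4.5703.
P₀ = 4.5703 / (0.2011 − 0.083) = 4.5703 / 0.1181 = 38.6982

$38.70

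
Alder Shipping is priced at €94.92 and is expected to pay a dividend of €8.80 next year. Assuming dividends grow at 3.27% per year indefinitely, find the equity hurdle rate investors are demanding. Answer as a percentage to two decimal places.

12.54%

Rearranging the constant-growth DDM: r = D₁/P₀ + g.
r = 8.8000 / 94.92 + 0.0327 = 0.09271 + 0.0327 = 0.12541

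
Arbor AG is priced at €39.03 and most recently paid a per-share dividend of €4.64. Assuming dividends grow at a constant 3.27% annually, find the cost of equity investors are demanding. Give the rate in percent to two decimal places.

15.55%

Rearranging the constant-growth DDM: r = D₁/P₀ + g.
D₁ = 4.64 × (1 + 0.0327) = 4.7917.
r = 4.7917 / 39.03 + 0.0327 = 0.12277 + 0.0327 = 0.15547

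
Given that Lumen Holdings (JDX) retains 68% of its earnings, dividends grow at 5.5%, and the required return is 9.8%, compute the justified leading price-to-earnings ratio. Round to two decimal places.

Payout ratio b = 1 − 0.68 = 0.32.
Justified leading P/E = b/(r−g) = 0.32/(0.098−0.055) = 7.4419

7.44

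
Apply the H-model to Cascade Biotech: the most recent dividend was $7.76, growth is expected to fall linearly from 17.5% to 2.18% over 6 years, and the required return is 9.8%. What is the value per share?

H-model: P₀ = D₀[(1+g_L) + H(g_S−g_L)]/(r−g_L), with H = 6/2 = 3.
P₀ = 7.76 × [(1+0.0218) + 3×(0.175−0.0218)] / (0.098−0.0218)
   = 7.76 × 1.4814 / 0.0762 = 150.8617

$150.86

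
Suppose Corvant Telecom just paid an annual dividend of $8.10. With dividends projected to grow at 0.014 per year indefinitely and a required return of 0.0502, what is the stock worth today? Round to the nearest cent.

$226.89

Gordon growth model: P₀ = D₁/(r − g). D₁ = 8.10 × (1 + 0.014) = 8.2134.
P₀ = 8.2134 / (0.0502 − 0.014) = 8.2134 / 0.0362 = 226.8895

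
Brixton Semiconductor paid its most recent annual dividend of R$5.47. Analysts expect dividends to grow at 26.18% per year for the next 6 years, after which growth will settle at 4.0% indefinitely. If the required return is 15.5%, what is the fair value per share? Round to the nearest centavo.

R$129.33

Two-stage DDM. Project D₁…D_6 at 0.2618, terminal growth 0.04, discount at r = 0.155.
D_1 = 6.9020
D_2 = 8.7090
D_3 = 10.9890
D_4 = 13.8659
D_5 = 17.4960
D_6 = 22.0765
Terminal value at t=6: TV = D_7/(r−g) = 22.9596/(0.155−0.04) = 199.6485
P₀ = 6.9020/(1+0.155)^1 + 8.7090/(1+0.155)^2 + 10.9890/(1+0.155)^3 + 13.8659/(1+0.155)^4 + 17.4960/(1+0.155)^5 + 22.0765/(1+0.155)^6 + 199.6485/(1+0.155)^6 = 129.3345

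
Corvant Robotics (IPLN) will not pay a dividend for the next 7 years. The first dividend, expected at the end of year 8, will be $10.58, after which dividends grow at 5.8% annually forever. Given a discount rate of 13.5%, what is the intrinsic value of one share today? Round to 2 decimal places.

Deferred-dividend DDM. At t=7 the remaining stream is a growing perpetuity with first payment D_8 = 10.58.
V_7 = D_8/(r−g) = 10.58/(0.135−0.058) = 137.4026
P₀ = V_7/(1+r)^7 = 137.4026/(1+0.135)^7 = 56.6270

$56.63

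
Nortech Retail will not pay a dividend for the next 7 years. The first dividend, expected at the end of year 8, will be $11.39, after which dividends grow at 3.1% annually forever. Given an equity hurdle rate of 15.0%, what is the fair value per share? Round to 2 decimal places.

Deferred-dividend DDM. At t=7 the remaining stream is a growing perpetuity with first payment D_8 = 11.39.
V_7 = D_8/(r−g) = 11.39/(0.15−0.031) = 95.7143
P₀ = V_7/(1+r)^7 = 95.7143/(1+0.15)^7 = 35.9825

$35.98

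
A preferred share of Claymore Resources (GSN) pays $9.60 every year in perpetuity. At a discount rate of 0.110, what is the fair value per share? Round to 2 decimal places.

Zero-growth DDM (perpetuity): P₀ = D/r = 9.60 / 0.11 = 87.2727

$87.27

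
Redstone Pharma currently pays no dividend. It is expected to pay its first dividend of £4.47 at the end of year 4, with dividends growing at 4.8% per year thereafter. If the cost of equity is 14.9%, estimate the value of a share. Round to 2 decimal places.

£29.18

Deferred-dividend DDM. At t=3 the remaining stream is a growing perpetuity with first payment D_4 = 4.47.
V_3 = D_4/(r−g) = 4.47/(0.149−0.048) = 44.2574
P₀ = V_3/(1+r)^3 = 44.2574/(1+0.149)^3 = 29.1760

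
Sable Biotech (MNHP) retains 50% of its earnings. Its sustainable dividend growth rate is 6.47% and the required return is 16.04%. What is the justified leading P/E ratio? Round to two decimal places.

5.22

Payout ratio b = 1 − 0.50 = 0.50.
Justified leading P/E = b/(r−g) = 0.50/(0.1604−0.0647) = 5.2247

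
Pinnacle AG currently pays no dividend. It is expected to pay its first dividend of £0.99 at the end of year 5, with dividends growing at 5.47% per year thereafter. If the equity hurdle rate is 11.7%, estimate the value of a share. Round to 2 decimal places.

Deferred-dividend DDM. At t=4 the remaining stream is a growing perpetuity with first payment D_5 = 0.99.
V_4 = D_5/(r−g) = 0.99/(0.117−0.0547) = 15.8909
P₀ = V_4/(1+r)^4 = 15.8909/(1+0.117)^4 = 10.2079

£10.21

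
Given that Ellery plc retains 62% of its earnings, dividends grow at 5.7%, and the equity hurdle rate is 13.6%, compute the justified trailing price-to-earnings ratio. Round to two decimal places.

5.08

Payout ratio b = 1 − 0.62 = 0.38.
Justified trailing P/E = b(1+g)/(r−g) = 0.38×(1+0.057)/(0.136−0.057) = 5.0843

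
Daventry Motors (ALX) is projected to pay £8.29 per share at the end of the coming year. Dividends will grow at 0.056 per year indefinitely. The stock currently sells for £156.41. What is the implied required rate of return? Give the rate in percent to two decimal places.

10.90%

Rearranging the constant-growth DDM: r = D₁/P₀ + g.
r = 8.2900 / 156.41 + 0.056 = 0.05300 + 0.056 = 0.10900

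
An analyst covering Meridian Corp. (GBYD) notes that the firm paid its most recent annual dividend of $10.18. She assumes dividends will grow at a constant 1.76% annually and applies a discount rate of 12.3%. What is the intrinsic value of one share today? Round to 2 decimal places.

Gordon growth model: P₀ = D₁/(r − g). D₁ = 10.18 × (1 + 0.0176) = 10.3592.
P₀ = 10.3592 / (0.123 − 0.0176) = 10.3592 / 0.1054 = 98.2843

$98.28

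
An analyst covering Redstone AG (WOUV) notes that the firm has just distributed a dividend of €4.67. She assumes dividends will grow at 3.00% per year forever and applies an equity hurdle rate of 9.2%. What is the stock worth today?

Gordon growth model: P₀ = D₁/(r − g). D₁ = 4.67 × (1 + 0.03) = 4.8101.
P₀ = 4.8101 / (0.092 − 0.03) = 4.8101 / 0.062 = 77.5823

€77.58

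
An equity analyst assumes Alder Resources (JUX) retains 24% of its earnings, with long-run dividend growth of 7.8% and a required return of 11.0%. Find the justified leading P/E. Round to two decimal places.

Payout ratio b = 1 − 0.24 = 0.76.
Justified leading P/E = b/(r−g) = 0.76/(0.11−0.078) = 23.7500

23.75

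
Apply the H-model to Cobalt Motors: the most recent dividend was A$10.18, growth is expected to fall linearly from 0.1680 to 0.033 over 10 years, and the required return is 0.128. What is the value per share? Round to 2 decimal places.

A$183.03

H-model: P₀ = D₀[(1+g_L) + H(g_S−g_L)]/(r−g_L), with H = 10/2 = 5.
P₀ = 10.18 × [(1+0.033) + 5×(0.168−0.033)] / (0.128−0.033)
   = 10.18 × 1.7080 / 0.095 = 183.0257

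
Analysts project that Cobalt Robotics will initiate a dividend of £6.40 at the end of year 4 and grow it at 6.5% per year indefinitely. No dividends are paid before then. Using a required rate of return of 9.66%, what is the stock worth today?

Deferred-dividend DDM. At t=3 the remaining stream is a growing perpetuity with first payment D_4 = 6.40.
V_3 = D_4/(r−g) = 6.40/(0.0966−0.065) = 202.5316
P₀ = V_3/(1+r)^3 = 202.5316/(1+0.0966)^3 = 153.5848

£153.58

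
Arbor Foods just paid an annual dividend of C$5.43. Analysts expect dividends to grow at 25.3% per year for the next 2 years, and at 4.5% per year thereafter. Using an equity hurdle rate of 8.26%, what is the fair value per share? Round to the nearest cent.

C$215.72

Two-stage DDM. Project D₁…D_2 at 0.253, terminal growth 0.045, discount at r = 0.0826.
D_1 = 6.8038
D_2 = 8.5251
Terminal value at t=2: TV = D_3/(r−g) = 8.9088/(0.0826−0.045) = 236.9357
P₀ = 6.8038/(1+0.0826)^1 + 8.5251/(1+0.0826)^2 + 236.9357/(1+0.0826)^2 = 215.7182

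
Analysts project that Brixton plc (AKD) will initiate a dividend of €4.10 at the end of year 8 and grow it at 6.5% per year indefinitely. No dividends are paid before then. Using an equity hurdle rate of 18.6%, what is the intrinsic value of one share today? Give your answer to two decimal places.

Deferred-dividend DDM. At t=7 the remaining stream is a growing perpetuity with first payment D_8 = 4.10.
V_7 = D_8/(r−g) = 4.10/(0.186−0.065) = 33.8843
P₀ = V_7/(1+r)^7 = 33.8843/(1+0.186)^7 = 10.2661

€10.27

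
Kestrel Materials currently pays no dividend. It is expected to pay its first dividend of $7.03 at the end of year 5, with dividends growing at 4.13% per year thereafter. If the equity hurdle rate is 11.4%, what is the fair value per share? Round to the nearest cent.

Deferred-dividend DDM. At t=4 the remaining stream is a growing perpetuity with first payment D_5 = 7.03.
V_4 = D_5/(r−g) = 7.03/(0.114−0.0413) = 96.6988
P₀ = V_4/(1+r)^4 = 96.6988/(1+0.114)^4 = 62.7885

$62.79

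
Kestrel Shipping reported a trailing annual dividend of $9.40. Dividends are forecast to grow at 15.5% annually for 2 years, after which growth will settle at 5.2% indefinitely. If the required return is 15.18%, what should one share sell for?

Two-stage DDM. Project D₁…D_2 at 0.155, terminal growth 0.052, discount at r = 0.1518.
D_1 = 10.8570
D_2 = 12.5398
Terminal value at t=2: TV = D_3/(r−g) = 13.1919/(0.1518−0.052) = 132.1834
P₀ = 10.8570/(1+0.1518)^1 + 12.5398/(1+0.1518)^2 + 132.1834/(1+0.1518)^2 = 118.5159

$118.52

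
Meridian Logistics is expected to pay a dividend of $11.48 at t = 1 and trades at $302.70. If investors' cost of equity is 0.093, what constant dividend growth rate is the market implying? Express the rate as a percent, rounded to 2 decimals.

From P₀ = D₁/(r − g), the implied growth is g = r − D₁/P₀.
g = 0.093 − 11.48/302.70 = 0.093 − 0.03793 = 0.05507

5.51%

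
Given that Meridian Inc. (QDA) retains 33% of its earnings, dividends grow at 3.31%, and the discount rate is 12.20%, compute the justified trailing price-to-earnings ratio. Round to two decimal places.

7.79

Payout ratio b = 1 − 0.33 = 0.67.
Justified trailing P/E = b(1+g)/(r−g) = 0.67×(1+0.0331)/(0.122−0.0331) = 7.7860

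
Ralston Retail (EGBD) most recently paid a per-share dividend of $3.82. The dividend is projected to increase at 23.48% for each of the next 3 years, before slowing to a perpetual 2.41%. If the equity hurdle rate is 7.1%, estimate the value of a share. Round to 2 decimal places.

$143.17

Two-stage DDM. Project D₁…D_3 at 0.2348, terminal growth 0.0241, discount at r = 0.071.
D_1 = 4.7169
D_2 = 5.8245
D_3 = 7.1921
Terminal value at t=3: TV = D_4/(r−g) = 7.3654/(0.071−0.0241) = 157.0445
P₀ = 4.7169/(1+0.071)^1 + 5.8245/(1+0.071)^2 + 7.1921/(1+0.071)^3 + 157.0445/(1+0.071)^3 = 143.1728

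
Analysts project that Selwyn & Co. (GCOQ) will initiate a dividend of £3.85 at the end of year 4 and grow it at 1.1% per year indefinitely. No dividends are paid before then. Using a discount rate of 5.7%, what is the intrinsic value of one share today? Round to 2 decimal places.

£70.87

Deferred-dividend DDM. At t=3 the remaining stream is a growing perpetuity with first payment D_4 = 3.85.
V_3 = D_4/(r−g) = 3.85/(0.057−0.011) = 83.6957
P₀ = V_3/(1+r)^3 = 83.6957/(1+0.057)^3 = 70.8725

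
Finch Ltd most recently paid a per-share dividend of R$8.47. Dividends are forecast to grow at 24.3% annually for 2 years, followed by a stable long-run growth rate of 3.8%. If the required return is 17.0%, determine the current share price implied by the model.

R$93.73

Two-stage DDM. Project D₁…D_2 at 0.243, terminal growth 0.038, discount at r = 0.17.
D_1 = 10.5282
D_2 = 13.0866
Terminal value at t=2: TV = D_3/(r−g) = 13.5839/(0.17−0.038) = 102.9080
P₀ = 10.5282/(1+0.17)^1 + 13.0866/(1+0.17)^2 + 102.9080/(1+0.17)^2 = 93.7341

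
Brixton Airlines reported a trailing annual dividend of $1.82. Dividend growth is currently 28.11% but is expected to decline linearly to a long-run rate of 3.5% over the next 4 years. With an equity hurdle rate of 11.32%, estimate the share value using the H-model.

H-model: P₀ = D₀[(1+g_L) + H(g_S−g_L)]/(r−g_L), with H = 4/2 = 2.
P₀ = 1.82 × [(1+0.035) + 2×(0.2811−0.035)] / (0.1132−0.035)
   = 1.82 × 1.5272 / 0.0782 = 35.5435

$35.54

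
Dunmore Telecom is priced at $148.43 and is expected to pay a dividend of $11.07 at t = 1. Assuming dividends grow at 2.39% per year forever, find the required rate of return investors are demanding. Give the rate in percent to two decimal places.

Rearranging the constant-growth DDM: r = D₁/P₀ + g.
r = 11.0700 / 148.43 + 0.0239 = 0.07458 + 0.0239 = 0.09848

9.85%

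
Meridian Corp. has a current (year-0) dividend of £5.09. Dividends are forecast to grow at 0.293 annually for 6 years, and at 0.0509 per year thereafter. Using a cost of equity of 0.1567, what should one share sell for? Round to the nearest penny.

£144.56

Two-stage DDM. Project D₁…D_6 at 0.293, terminal growth 0.0509, discount at r = 0.1567.
D_1 = 6.5814
D_2 = 8.5097
D_3 = 11.0031
D_4 = 14.2270
D_5 = 18.3954
D_6 = 23.7853
Terminal value at t=6: TV = D_7/(r−g) = 24.9960/(0.1567−0.0509) = 236.2570
P₀ = 6.5814/(1+0.1567)^1 + 8.5097/(1+0.1567)^2 + 11.0031/(1+0.1567)^3 + 14.2270/(1+0.1567)^4 + 18.3954/(1+0.1567)^5 + 23.7853/(1+0.1567)^6 + 236.2570/(1+0.1567)^6 = 144.5636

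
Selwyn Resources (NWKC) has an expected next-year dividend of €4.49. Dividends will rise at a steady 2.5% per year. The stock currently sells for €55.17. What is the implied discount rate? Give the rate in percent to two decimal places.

Rearranging the constant-growth DDM: r = D₁/P₀ + g.
r = 4.4900 / 55.17 + 0.025 = 0.08138 + 0.025 = 0.10638

10.64%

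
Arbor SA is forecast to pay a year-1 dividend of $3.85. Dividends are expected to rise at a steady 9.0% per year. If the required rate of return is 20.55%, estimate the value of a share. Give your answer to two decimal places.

Gordon growth model: P₀ = D₁/(r − g), with D₁ = 3.85 given directly.
P₀ = 3.8500 / (0.2055 − 0.09) = 3.8500 / 0.1155 = 33.3333

$33.33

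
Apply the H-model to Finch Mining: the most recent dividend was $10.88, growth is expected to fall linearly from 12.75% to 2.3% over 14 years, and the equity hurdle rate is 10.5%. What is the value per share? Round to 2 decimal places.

$232.79

H-model: P₀ = D₀[(1+g_L) + H(g_S−g_L)]/(r−g_L), with H = 14/2 = 7.
P₀ = 10.88 × [(1+0.023) + 7×(0.1275−0.023)] / (0.105−0.023)
   = 10.88 × 1.7545 / 0.082 = 232.7922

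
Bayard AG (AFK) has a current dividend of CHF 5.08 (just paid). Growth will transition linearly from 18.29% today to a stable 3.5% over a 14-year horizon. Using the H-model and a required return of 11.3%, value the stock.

CHF 134.83

H-model: P₀ = D₀[(1+g_L) + H(g_S−g_L)]/(r−g_L), with H = 14/2 = 7.
P₀ = 5.08 × [(1+0.035) + 7×(0.1829−0.035)] / (0.113−0.035)
   = 5.08 × 2.0703 / 0.078 = 134.8349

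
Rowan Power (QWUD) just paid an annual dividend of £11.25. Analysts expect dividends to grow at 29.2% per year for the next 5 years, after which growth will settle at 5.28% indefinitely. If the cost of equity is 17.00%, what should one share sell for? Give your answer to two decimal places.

Two-stage DDM. Project D₁…D_5 at 0.292, terminal growth 0.0528, discount at r = 0.17.
D_1 = 14.5350
D_2 = 18.7792
D_3 = 24.2628
D_4 = 31.3475
D_5 = 40.5009
Terminal value at t=5: TV = D_6/(r−g) = 42.6394/(0.17−0.0528) = 363.8173
P₀ = 14.5350/(1+0.17)^1 + 18.7792/(1+0.17)^2 + 24.2628/(1+0.17)^3 + 31.3475/(1+0.17)^4 + 40.5009/(1+0.17)^5 + 363.8173/(1+0.17)^5 = 242.4331

£242.43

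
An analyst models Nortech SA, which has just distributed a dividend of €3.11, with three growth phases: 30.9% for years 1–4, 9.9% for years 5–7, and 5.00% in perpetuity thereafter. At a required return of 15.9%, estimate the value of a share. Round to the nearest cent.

Three-stage DDM. Project D₁…D_7; terminal Gordon value at t=7 with g = 0.05; discount at r = 0.159.
D_1 = 4.0710
D_2 = 5.3289
D_3 = 6.9756
D_4 = 9.1310
D_5 = 10.0350
D_6 = 11.0284
D_7 = 12.1203
TV_7 = 12.7263/(0.159−0.05) = 116.7548
P₀ = Σ Dₜ/(1+r)ᵗ + TV_7/(1+r)^7 = 72.2449

€72.24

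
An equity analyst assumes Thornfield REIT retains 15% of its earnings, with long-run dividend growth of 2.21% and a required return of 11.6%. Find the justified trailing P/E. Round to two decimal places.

Payout ratio b = 1 − 0.15 = 0.85.
Justified trailing P/E = b(1+g)/(r−g) = 0.85×(1+0.0221)/(0.116−0.0221) = 9.2522

9.25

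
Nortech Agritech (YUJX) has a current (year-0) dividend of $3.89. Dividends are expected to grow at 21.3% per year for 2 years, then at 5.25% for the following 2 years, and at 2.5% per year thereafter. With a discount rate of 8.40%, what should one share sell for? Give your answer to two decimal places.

$98.32

Three-stage DDM. Project D₁…D_4; terminal Gordon value at t=4 with g = 0.025; discount at r = 0.084.
D_1 = 4.7186
D_2 = 5.7236
D_3 = 6.0241
D_4 = 6.3404
TV_4 = 6.4989/(0.084−0.025) = 110.1507
P₀ = Σ Dₜ/(1+r)ᵗ + TV_4/(1+r)^4 = 98.3208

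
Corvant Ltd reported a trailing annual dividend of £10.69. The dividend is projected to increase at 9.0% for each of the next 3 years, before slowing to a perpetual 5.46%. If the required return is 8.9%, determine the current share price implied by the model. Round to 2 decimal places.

Two-stage DDM. Project D₁…D_3 at 0.09, terminal growth 0.0546, discount at r = 0.089.
D_1 = 11.6521
D_2 = 12.7008
D_3 = 13.8439
Terminal value at t=3: TV = D_4/(r−g) = 14.5997/(0.089−0.0546) = 424.4109
P₀ = 11.6521/(1+0.089)^1 + 12.7008/(1+0.089)^2 + 13.8439/(1+0.089)^3 + 424.4109/(1+0.089)^3 = 360.7557

£360.76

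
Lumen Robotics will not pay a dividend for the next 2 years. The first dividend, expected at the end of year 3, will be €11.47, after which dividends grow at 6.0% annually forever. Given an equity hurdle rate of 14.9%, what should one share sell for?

Deferred-dividend DDM. At t=2 the remaining stream is a growing perpetuity with first payment D_3 = 11.47.
V_2 = D_3/(r−g) = 11.47/(0.149−0.06) = 128.8764
P₀ = V_2/(1+r)^2 = 128.8764/(1+0.149)^2 = 97.6188

€97.62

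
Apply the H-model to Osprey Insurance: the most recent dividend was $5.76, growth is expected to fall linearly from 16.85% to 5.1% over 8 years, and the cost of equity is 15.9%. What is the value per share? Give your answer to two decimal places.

H-model: P₀ = D₀[(1+g_L) + H(g_S−g_L)]/(r−g_L), with H = 8/2 = 4.
P₀ = 5.76 × [(1+0.051) + 4×(0.1685−0.051)] / (0.159−0.051)
   = 5.76 × 1.5210 / 0.108 = 81.1200

$81.12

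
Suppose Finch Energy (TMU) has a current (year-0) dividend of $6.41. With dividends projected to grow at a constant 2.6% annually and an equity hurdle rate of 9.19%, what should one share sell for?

Gordon growth model: P₀ = D₁/(r − g). D₁ = 6.41 × (1 + 0.026) = 6.5767.
P₀ = 6.5767 / (0.0919 − 0.026) = 6.5767 / 0.0659 = 99.7976

$99.80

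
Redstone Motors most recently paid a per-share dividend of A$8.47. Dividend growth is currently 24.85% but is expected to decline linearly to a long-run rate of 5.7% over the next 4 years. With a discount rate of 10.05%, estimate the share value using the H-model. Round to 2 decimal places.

A$280.39

H-model: P₀ = D₀[(1+g_L) + H(g_S−g_L)]/(r−g_L), with H = 4/2 = 2.
P₀ = 8.47 × [(1+0.057) + 2×(0.2485−0.057)] / (0.1005−0.057)
   = 8.47 × 1.4400 / 0.0435 = 280.3862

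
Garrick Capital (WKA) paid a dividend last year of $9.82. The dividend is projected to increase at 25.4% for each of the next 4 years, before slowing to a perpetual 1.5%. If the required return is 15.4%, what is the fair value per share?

Two-stage DDM. Project D₁…D_4 at 0.254, terminal growth 0.015, discount at r = 0.154.
D_1 = 12.3143
D_2 = 15.4421
D_3 = 19.3644
D_4 = 24.2830
Terminal value at t=4: TV = D_5/(r−g) = 24.6472/(0.154−0.015) = 177.3180
P₀ = 12.3143/(1+0.154)^1 + 15.4421/(1+0.154)^2 + 19.3644/(1+0.154)^3 + 24.2830/(1+0.154)^4 + 177.3180/(1+0.154)^4 = 148.5432

$148.54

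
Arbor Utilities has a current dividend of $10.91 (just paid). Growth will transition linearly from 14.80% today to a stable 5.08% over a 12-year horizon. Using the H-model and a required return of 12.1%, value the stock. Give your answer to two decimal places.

$253.95

H-model: P₀ = D₀[(1+g_L) + H(g_S−g_L)]/(r−g_L), with H = 12/2 = 6.
P₀ = 10.91 × [(1+0.0508) + 6×(0.148−0.0508)] / (0.121−0.0508)
   = 10.91 × 1.6340 / 0.0702 = 253.9450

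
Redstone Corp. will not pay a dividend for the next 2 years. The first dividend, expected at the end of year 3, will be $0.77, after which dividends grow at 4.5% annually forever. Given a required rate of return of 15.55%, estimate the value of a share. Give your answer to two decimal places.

$5.22

Deferred-dividend DDM. At t=2 the remaining stream is a growing perpetuity with first payment D_3 = 0.77.
V_2 = D_3/(r−g) = 0.77/(0.1555−0.045) = 6.9683
P₀ = V_2/(1+r)^2 = 6.9683/(1+0.1555)^2 = 5.2190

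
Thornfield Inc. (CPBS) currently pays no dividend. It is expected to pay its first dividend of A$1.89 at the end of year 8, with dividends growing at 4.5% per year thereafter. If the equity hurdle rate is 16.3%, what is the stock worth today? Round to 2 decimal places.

Deferred-dividend DDM. At t=7 the remaining stream is a growing perpetuity with first payment D_8 = 1.89.
V_7 = D_8/(r−g) = 1.89/(0.163−0.045) = 16.0169
P₀ = V_7/(1+r)^7 = 16.0169/(1+0.163)^7 = 5.5657

A$5.57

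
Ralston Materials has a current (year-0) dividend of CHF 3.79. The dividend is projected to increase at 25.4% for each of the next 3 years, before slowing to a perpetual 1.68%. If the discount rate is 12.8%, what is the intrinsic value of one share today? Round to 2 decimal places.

CHF 61.72

Two-stage DDM. Project D₁…D_3 at 0.254, terminal growth 0.0168, discount at r = 0.128.
D_1 = 4.7527
D_2 = 5.9598
D_3 = 7.4736
Terminal value at t=3: TV = D_4/(r−g) = 7.5992/(0.128−0.0168) = 68.3380
P₀ = 4.7527/(1+0.128)^1 + 5.9598/(1+0.128)^2 + 7.4736/(1+0.128)^3 + 68.3380/(1+0.128)^3 = 61.7186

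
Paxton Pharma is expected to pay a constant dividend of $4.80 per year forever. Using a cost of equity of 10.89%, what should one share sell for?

Zero-growth DDM (perpetuity): P₀ = D/r = 4.80 / 0.1089 = 44.0771

$44.08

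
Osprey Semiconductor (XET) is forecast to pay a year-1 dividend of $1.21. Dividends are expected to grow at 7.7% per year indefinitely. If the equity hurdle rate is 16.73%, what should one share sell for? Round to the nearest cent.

Gordon growth model: P₀ = D₁/(r − g), with D₁ = 1.21 given directly.
P₀ = 1.2100 / (0.1673 − 0.077) = 1.2100 / 0.0903 = 13.3998

$13.40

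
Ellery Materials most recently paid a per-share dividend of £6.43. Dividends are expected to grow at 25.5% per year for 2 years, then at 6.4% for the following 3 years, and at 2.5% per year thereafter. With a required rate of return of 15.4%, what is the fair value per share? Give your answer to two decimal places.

£81.40

Three-stage DDM. Project D₁…D_5; terminal Gordon value at t=5 with g = 0.025; discount at r = 0.154.
D_1 = 8.0696
D_2 = 10.1274
D_3 = 10.7756
D_4 = 11.4652
D_5 = 12.1990
TV_5 = 12.5039/(0.154−0.025) = 96.9298
P₀ = Σ Dₜ/(1+r)ᵗ + TV_5/(1+r)^5 = 81.3966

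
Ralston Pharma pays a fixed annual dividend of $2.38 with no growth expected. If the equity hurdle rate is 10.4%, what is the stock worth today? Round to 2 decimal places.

Zero-growth DDM (perpetuity): P₀ = D/r = 2.38 / 0.104 = 22.8846

$22.88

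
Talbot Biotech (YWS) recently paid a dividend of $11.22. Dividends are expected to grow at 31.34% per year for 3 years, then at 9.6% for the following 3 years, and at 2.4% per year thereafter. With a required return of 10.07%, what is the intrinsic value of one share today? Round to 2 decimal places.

Three-stage DDM. Project D₁…D_6; terminal Gordon value at t=6 with g = 0.024; discount at r = 0.1007.
D_1 = 14.7363
D_2 = 19.3547
D_3 = 25.4205
D_4 = 27.8609
D_5 = 30.5355
D_6 = 33.4669
TV_6 = 34.2701/(0.1007−0.024) = 446.8072
P₀ = Σ Dₜ/(1+r)ᵗ + TV_6/(1+r)^6 = 356.3761

$356.38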